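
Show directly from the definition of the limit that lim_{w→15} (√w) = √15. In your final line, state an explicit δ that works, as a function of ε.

δ = min(15, √15·ε)

Let ε > 0. We want δ > 0 such that 0 < |w − 15| < δ implies |√w − √15| < ε.
Rationalise: √w − √15 = (w − 15)/(√w + √15), so |√w − √15| = |w − 15|/(√w + √15).
Restrict δ ≤ 15 so that |w − 15| < 15 forces w > 0, and then √w + √15 > √15.
Hence |√w − √15| < |w − 15|/√15, which is < ε once |w − 15| < √15·ε.
Take δ = min(15, √15·ε). If 0 < |w − 15| < δ then w > 0 and |√w − √15| < |w − 15|/√15 < ε.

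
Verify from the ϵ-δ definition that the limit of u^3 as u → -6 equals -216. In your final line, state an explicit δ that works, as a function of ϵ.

Suppose ϵ > 0. We seek δ > 0 with 0 < |u + 6| < δ ⇒ |u^3 + 216| < ϵ.
Factor: u^3 + 216 = (u + 6)(u^2 - 6u + 36), so |u^3 + 216| = |u + 6|·|u^2 - 6u + 36|.
Restrict δ ≤ 1. Then |u + 6| < 1 gives |u| < 7, so by the triangle inequality |u^2 - 6u + 36| ≤ 7^2 + 6·7 + 36 = 127.
Hence |u^3 + 216| ≤ 127|u + 6|, which is < ϵ once |u + 6| < ϵ/127.
Take δ = min(1, ϵ/127). If 0 < |u + 6| < δ then both bounds hold and |u^3 + 216| ≤ 127|u + 6| < 127·(ϵ/127) = ϵ.

δ = min(1, ϵ/127)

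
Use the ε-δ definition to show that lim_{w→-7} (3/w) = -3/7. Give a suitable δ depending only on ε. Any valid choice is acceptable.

Let ε > 0 be given. We seek δ > 0 such that 0 < |w + 7| < δ implies |3/w + 3/7| < ε.
|3/w + 3/7| = 3·|-7 − w|/(7·|w|) = 3|w + 7|/(7|w|).
Restrict δ ≤ 7/2. Then |w + 7| < 7/2 gives |w| > 7/2, so 7|w| > 49/2.
Then |3/w + 3/7| < 3|w + 7|/(49/2), which is < ε when |w + 7| < (49/6)ε.
Take δ = min(7/2, (49/6)ε). Then 0 < |w + 7| < δ gives both |w + 7| < 7/2 and |w + 7| < (49/6)ε, so |3/w + 3/7| < ε.

δ = min(7/2, (49/6)ε)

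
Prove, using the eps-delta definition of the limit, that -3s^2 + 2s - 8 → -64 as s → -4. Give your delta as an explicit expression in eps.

delta = min(1, eps/29)

Let eps > 0. We want delta > 0 such that 0 < |s + 4| < delta implies |(-3s^2 + 2s - 8) + 64| < eps.
(-3s^2 + 2s - 8) + 64 = -3s^2 + 2s + 56 = (s + 4)(-3s + 14).
So |(-3s^2 + 2s - 8) + 64| = |s + 4|·|-3s + 14|.
Require delta ≤ 1. Then |s + 4| < 1 gives |s| < 5, and by the triangle inequality |-3s + 14| ≤ 3·5 + 14 = 29.
Hence |(-3s^2 + 2s - 8) + 64| ≤ 29|s + 4| < eps provided |s + 4| < eps/29.
Choosing delta = min(1, eps/29) ensures both conditions, hence |(-3s^2 + 2s - 8) + 64| < eps.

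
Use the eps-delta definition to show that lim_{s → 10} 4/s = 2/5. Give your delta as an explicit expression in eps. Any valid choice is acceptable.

delta = min(5, (25/2)eps)

Let eps > 0 be given. We seek delta > 0 such that 0 < |s − 10| < delta implies |4/s − (2/5)| < eps.
|4/s − (2/5)| = 4·|10 − s|/(10·|s|) = 4|s − 10|/(10|s|).
Restrict delta ≤ 5. Then |s − 10| < 5 gives |s| > 5, so 10|s| > 50.
Then |4/s − (2/5)| < 4|s − 10|/50, which is < eps when |s − 10| < (25/2)eps.
Take delta = min(5, (25/2)eps). Then 0 < |s − 10| < delta gives both |s − 10| < 5 and |s − 10| < (25/2)eps, so |4/s − (2/5)| < eps.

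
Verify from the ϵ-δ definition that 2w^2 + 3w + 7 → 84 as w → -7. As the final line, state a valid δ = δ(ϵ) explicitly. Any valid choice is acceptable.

δ = min(2, ϵ/29)

Let ϵ > 0 be given. We want δ > 0 such that 0 < |w + 7| < δ implies |(2w^2 + 3w + 7) − 84| < ϵ.
(2w^2 + 3w + 7) − 84 = 2w^2 + 3w - 77 = (w + 7)(2w - 11).
So |(2w^2 + 3w + 7) − 84| = |w + 7|·|2w - 11|.
Assume first that |w + 7| < 2, so |w| < 9. Then |2w - 11| ≤ 2·9 + 11 = 29.
Hence |(2w^2 + 3w + 7) − 84| ≤ 29|w + 7| < ϵ provided |w + 7| < ϵ/29.
Choosing δ = min(2, ϵ/29) ensures both conditions, hence |(2w^2 + 3w + 7) − 84| < ϵ.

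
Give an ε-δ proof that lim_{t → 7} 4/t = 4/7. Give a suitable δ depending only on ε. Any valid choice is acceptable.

Let ε > 0 be given. We seek δ > 0 such that 0 < |t − 7| < δ implies |4/t − (4/7)| < ε.
|4/t − (4/7)| = 4·|7 − t|/(7·|t|) = 4|t − 7|/(7|t|).
Require δ ≤ 7/2 so that |t| > 7 − 7/2 = 7/2, hence 7|t| > 49/2.
Then |4/t − (4/7)| < 4|t − 7|/(49/2), which is < ε when |t − 7| < (49/8)ε.
Take δ = min(7/2, (49/8)ε). Then 0 < |t − 7| < δ gives both |t − 7| < 7/2 and |t − 7| < (49/8)ε, so |4/t − (4/7)| < ε.

δ = min(7/2, (49/8)ε)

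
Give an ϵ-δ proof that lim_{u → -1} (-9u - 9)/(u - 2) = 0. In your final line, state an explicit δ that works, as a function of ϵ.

Fix ϵ > 0. We want δ > 0 with 0 < |u + 1| < δ ⇒ |(-9u - 9)/(u - 2) − 0| < ϵ.
Combining over a common denominator, (-9u - 9)/(u - 2) − 0 = [(-9u - 9)·(-3) − 0·(u - 2)] / [(-3)·(u - 2)] = 27(u + 1) / ((-3)(u - 2)).
So |(-9u - 9)/(u - 2) − 0| = 27|u + 1| / (3·|u − 2|).
Restrict δ ≤ 3/2. Then |u + 1| < 3/2 gives |u − 2| = |(u + 1) + (-3)| ≥ 3 − 3/2 = 3/2.
Hence |(-9u - 9)/(u - 2) − 0| < 27|u + 1|/(3·(3/2)) = 6|u + 1|, which is < ϵ once |u + 1| < (1/6)ϵ.
Take δ = min(3/2, (1/6)ϵ). Then 0 < |u + 1| < δ forces both bounds, so |(-9u - 9)/(u - 2) − 0| < ϵ.

δ = min(3/2, (1/6)ϵ)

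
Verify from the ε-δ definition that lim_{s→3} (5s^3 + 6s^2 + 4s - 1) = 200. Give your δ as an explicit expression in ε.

Let ε > 0 be given. We want δ > 0 such that 0 < |s − 3| < δ implies |(5s^3 + 6s^2 + 4s - 1) − 200| < ε.
(5s^3 + 6s^2 + 4s - 1) − 200 = 5s^3 + 6s^2 + 4s - 201 = (s − 3)(5s^2 + 21s + 67).
So |(5s^3 + 6s^2 + 4s - 1) − 200| = |s − 3|·|5s^2 + 21s + 67|.
Require δ ≤ 1. Then |s − 3| < 1 gives |s| < 4, and by the triangle inequality |5s^2 + 21s + 67| ≤ 5·4^2 + 21·4 + 67 = 231.
Hence |(5s^3 + 6s^2 + 4s - 1) − 200| ≤ 231|s − 3| < ε provided |s − 3| < ε/231.
Take δ = min(1, ε/231). Then 0 < |s − 3| < δ gives both |s − 3| < 1 and |s − 3| < ε/231, so |(5s^3 + 6s^2 + 4s - 1) − 200| < ε.

δ = min(1, ε/231)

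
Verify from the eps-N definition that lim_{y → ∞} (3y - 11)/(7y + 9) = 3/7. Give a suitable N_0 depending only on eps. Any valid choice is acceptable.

Fix eps > 0. We seek N_0 > 0 such that y > N_0 implies |(3y - 11)/(7y + 9) − (3/7)| < eps.
(3y - 11)/(7y + 9) − (3/7) = (7(3y - 11) − 3(7y + 9)) / (7(7y + 9)) = -104/(7(7y + 9)).
For y > 0 we have 7y + 9 > 7y, so |(3y - 11)/(7y + 9) − (3/7)| = 104/(7(7y + 9)) < 104/(7·7y) = (104/49)/y.
Thus |(3y - 11)/(7y + 9) − (3/7)| < eps whenever y > (104/49)/eps.
Take N_0 = (104/49)/eps. If y > N_0 then |(3y - 11)/(7y + 9) − (3/7)| < (104/49)/y < eps.

N_0 = (104/49)/eps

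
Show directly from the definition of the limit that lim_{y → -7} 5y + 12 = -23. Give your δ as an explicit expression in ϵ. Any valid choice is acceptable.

δ = ϵ/5

Let ϵ > 0. We need δ > 0 so that 0 < |y + 7| < δ implies |(5y + 12) + 23| < ϵ.
|(5y + 12) + 23| = |5y + 35| = 5|y + 7|.
So 5|y + 7| < ϵ exactly when |y + 7| < ϵ/5.
Take δ = ϵ/5. If 0 < |y + 7| < δ then |(5y + 12) + 23| = 5|y + 7| < 5·(ϵ/5) = ϵ.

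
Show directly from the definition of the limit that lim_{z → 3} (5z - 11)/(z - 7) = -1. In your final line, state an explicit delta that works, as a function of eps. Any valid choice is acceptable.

Fix eps > 0. We want delta > 0 with 0 < |z − 3| < delta ⇒ |(5z - 11)/(z - 7) + 1| < eps.
Combining over a common denominator, (5z - 11)/(z - 7) + 1 = [(5z - 11)·(-4) − 4·(z - 7)] / [(-4)·(z - 7)] = -24(z − 3) / ((-4)(z - 7)).
So |(5z - 11)/(z - 7) + 1| = 24|z − 3| / (4·|z − 7|).
Restrict delta ≤ 2. Then |z − 3| < 2 gives |z − 7| = |(z − 3) + (-4)| ≥ 4 − 2 = 2.
Hence |(5z - 11)/(z - 7) + 1| < 24|z − 3|/(4·2) = 3|z − 3|, which is < eps once |z − 3| < (1/3)eps.
Take delta = min(2, (1/3)eps). Then 0 < |z − 3| < delta forces both bounds, so |(5z - 11)/(z - 7) + 1| < eps.

delta = min(2, (1/3)eps)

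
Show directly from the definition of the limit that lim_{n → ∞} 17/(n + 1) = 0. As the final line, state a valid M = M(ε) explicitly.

Suppose ε > 0. For n ≥ 1, |17/(n + 1) − 0| = 17/(n + 1) ≤ 17/n.
We need 17/n < ε, i.e. n > 17/ε.
Take M = 17/ε. If n > M then |17/(n + 1)| ≤ 17/n < ε.

M = 17/ε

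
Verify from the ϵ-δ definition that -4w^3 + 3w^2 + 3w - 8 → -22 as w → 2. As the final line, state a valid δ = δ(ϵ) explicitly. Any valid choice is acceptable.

δ = min(2, ϵ/91)

Let ϵ > 0. We want δ > 0 such that 0 < |w − 2| < δ implies |(-4w^3 + 3w^2 + 3w - 8) + 22| < ϵ.
(-4w^3 + 3w^2 + 3w - 8) + 22 = -4w^3 + 3w^2 + 3w + 14 = (w − 2)(-4w^2 - 5w - 7).
So |(-4w^3 + 3w^2 + 3w - 8) + 22| = |w − 2|·|-4w^2 - 5w - 7|.
Assume first that |w − 2| < 2, so |w| < 4. Then |-4w^2 - 5w - 7| ≤ 4·4^2 + 5·4 + 7 = 91.
Hence |(-4w^3 + 3w^2 + 3w - 8) + 22| ≤ 91|w − 2| < ϵ provided |w − 2| < ϵ/91.
Choosing δ = min(2, ϵ/91) ensures both conditions, hence |(-4w^3 + 3w^2 + 3w - 8) + 22| < ϵ.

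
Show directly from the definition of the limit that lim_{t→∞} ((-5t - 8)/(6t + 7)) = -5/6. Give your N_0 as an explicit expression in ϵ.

N_0 = (13/36)/ϵ

Fix ϵ > 0. We seek N_0 > 0 such that t > N_0 implies |(-5t - 8)/(6t + 7) + 5/6| < ϵ.
(-5t - 8)/(6t + 7) + 5/6 = (6(-5t - 8) − (-5)(6t + 7)) / (6(6t + 7)) = -13/(6(6t + 7)).
For t > 0 we have 6t + 7 > 6t, so |(-5t - 8)/(6t + 7) + 5/6| = 13/(6(6t + 7)) < 13/(6·6t) = (13/36)/t.
Thus |(-5t - 8)/(6t + 7) + 5/6| < ϵ whenever t > (13/36)/ϵ.
Take N_0 = (13/36)/ϵ. If t > N_0 then |(-5t - 8)/(6t + 7) + 5/6| < (13/36)/t < ϵ.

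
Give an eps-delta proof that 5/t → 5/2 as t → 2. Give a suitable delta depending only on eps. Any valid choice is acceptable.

Fix eps > 0. We seek delta > 0 such that 0 < |t − 2| < delta implies |5/t − (5/2)| < eps.
|5/t − (5/2)| = 5·|2 − t|/(2·|t|) = 5|t − 2|/(2|t|).
Require delta ≤ 1 so that |t| > 2 − 1 = 1, hence 2|t| > 2.
Then |5/t − (5/2)| < 5|t − 2|/2, which is < eps when |t − 2| < (2/5)eps.
Take delta = min(1, (2/5)eps). Then 0 < |t − 2| < delta gives both |t − 2| < 1 and |t − 2| < (2/5)eps, so |5/t − (5/2)| < eps.

delta = min(1, (2/5)eps)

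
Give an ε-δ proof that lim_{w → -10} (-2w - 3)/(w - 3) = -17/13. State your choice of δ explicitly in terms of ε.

δ = min(13/2, (169/18)ε)

Let ε > 0 be given. We want δ > 0 with 0 < |w + 10| < δ ⇒ |(-2w - 3)/(w - 3) + 17/13| < ε.
Combining over a common denominator, (-2w - 3)/(w - 3) + 17/13 = [(-2w - 3)·(-13) − 17·(w - 3)] / [(-13)·(w - 3)] = 9(w + 10) / ((-13)(w - 3)).
So |(-2w - 3)/(w - 3) + 17/13| = 9|w + 10| / (13·|w − 3|).
Restrict δ ≤ 13/2. Then |w + 10| < 13/2 gives |w − 3| = |(w + 10) + (-13)| ≥ 13 − 13/2 = 13/2.
Hence |(-2w - 3)/(w - 3) + 17/13| < 9|w + 10|/(13·(13/2)) = (18/169)|w + 10|, which is < ε once |w + 10| < (169/18)ε.
Take δ = min(13/2, (169/18)ε). Then 0 < |w + 10| < δ forces both bounds, so |(-2w - 3)/(w - 3) + 17/13| < ε.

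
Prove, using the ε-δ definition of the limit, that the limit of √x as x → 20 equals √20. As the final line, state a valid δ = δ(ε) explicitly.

δ = min(20, √20·ε)

Fix ε > 0. We want δ > 0 such that 0 < |x − 20| < δ implies |√x − √20| < ε.
Multiplying by the conjugate, |√x − √20| = |x − 20|/(√x + √20).
Restrict δ ≤ 20 so that |x − 20| < 20 forces x > 0, and then √x + √20 > √20.
Hence |√x − √20| < |x − 20|/√20, which is < ε once |x − 20| < √20·ε.
Take δ = min(20, √20·ε). If 0 < |x − 20| < δ then x > 0 and |√x − √20| < |x − 20|/√20 < ε.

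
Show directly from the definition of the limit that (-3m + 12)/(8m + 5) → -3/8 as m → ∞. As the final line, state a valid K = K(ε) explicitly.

K = (111/64)/ε

Let ε > 0. For m ≥ 1, |(-3m + 12)/(8m + 5) + 3/8| = |111|/(8(8m + 5)) = 111/(8(8m + 5)).
Since 8m + 5 ≥ 8m for m ≥ 1, this is ≤ 111/(8·8m) = (111/64)/m.
So |(-3m + 12)/(8m + 5) + 3/8| < ε whenever m > (111/64)/ε.
Take K = (111/64)/ε. If m > K then |(-3m + 12)/(8m + 5) + 3/8| ≤ (111/64)/m < ε.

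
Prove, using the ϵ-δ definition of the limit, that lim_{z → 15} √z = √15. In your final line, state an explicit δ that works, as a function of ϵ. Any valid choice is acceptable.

Suppose ϵ > 0. We want δ > 0 such that 0 < |z − 15| < δ implies |√z − √15| < ϵ.
Multiplying by the conjugate, |√z − √15| = |z − 15|/(√z + √15).
Restrict δ ≤ 15 so that |z − 15| < 15 forces z > 0, and then √z + √15 > √15.
Hence |√z − √15| < |z − 15|/√15, which is < ϵ once |z − 15| < √15·ϵ.
Take δ = min(15, √15·ϵ). If 0 < |z − 15| < δ then z > 0 and |√z − √15| < |z − 15|/√15 < ϵ.

δ = min(15, √15·ϵ)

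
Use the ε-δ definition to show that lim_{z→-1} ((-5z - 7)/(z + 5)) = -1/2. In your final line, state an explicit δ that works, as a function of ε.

δ = min(2, (4/9)ε)

Let ε > 0 be given. We want δ > 0 with 0 < |z + 1| < δ ⇒ |(-5z - 7)/(z + 5) + 1/2| < ε.
Combining over a common denominator, (-5z - 7)/(z + 5) + 1/2 = [(-5z - 7)·4 − (-2)·(z + 5)] / [4·(z + 5)] = -18(z + 1) / (4(z + 5)).
So |(-5z - 7)/(z + 5) + 1/2| = 18|z + 1| / (4·|z + 5|).
Require δ ≤ 2, so |z + 5| ≥ |4| − |z + 1| > 4 − 2 = 2.
Hence |(-5z - 7)/(z + 5) + 1/2| < 18|z + 1|/(4·2) = (9/4)|z + 1|, which is < ε once |z + 1| < (4/9)ε.
Take δ = min(2, (4/9)ε). Then 0 < |z + 1| < δ forces both bounds, so |(-5z - 7)/(z + 5) + 1/2| < ε.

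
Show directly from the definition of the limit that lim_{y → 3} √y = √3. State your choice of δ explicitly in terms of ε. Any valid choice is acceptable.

δ = min(3, √3·ε)

Let ε > 0. We want δ > 0 such that 0 < |y − 3| < δ implies |√y − √3| < ε.
Multiplying by the conjugate, |√y − √3| = |y − 3|/(√y + √3).
Restrict δ ≤ 3 so that |y − 3| < 3 forces y > 0, and then √y + √3 > √3.
Hence |√y − √3| < |y − 3|/√3, which is < ε once |y − 3| < √3·ε.
Take δ = min(3, √3·ε). If 0 < |y − 3| < δ then y > 0 and |√y − √3| < |y − 3|/√3 < ε.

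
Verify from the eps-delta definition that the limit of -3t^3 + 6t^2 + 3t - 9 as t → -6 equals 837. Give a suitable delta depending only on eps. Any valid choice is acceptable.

delta = min(2, eps/525)

Let eps > 0. We want delta > 0 such that 0 < |t + 6| < delta implies |(-3t^3 + 6t^2 + 3t - 9) − 837| < eps.
(-3t^3 + 6t^2 + 3t - 9) − 837 = -3t^3 + 6t^2 + 3t - 846 = (t + 6)(-3t^2 + 24t - 141).
So |(-3t^3 + 6t^2 + 3t - 9) − 837| = |t + 6|·|-3t^2 + 24t - 141|.
Assume first that |t + 6| < 2, so |t| < 8. Then |-3t^2 + 24t - 141| ≤ 3·8^2 + 24·8 + 141 = 525.
Hence |(-3t^3 + 6t^2 + 3t - 9) − 837| ≤ 525|t + 6| < eps provided |t + 6| < eps/525.
Choosing delta = min(2, eps/525) ensures both conditions, hence |(-3t^3 + 6t^2 + 3t - 9) − 837| < eps.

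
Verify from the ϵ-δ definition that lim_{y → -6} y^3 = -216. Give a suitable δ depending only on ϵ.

Fix ϵ > 0. We seek δ > 0 with 0 < |y + 6| < δ ⇒ |y^3 + 216| < ϵ.
Factor: y^3 + 216 = (y + 6)(y^2 - 6y + 36), so |y^3 + 216| = |y + 6|·|y^2 - 6y + 36|.
Restrict δ ≤ 2. Then |y + 6| < 2 gives |y| < 8, so by the triangle inequality |y^2 - 6y + 36| ≤ 8^2 + 6·8 + 36 = 148.
Hence |y^3 + 216| ≤ 148|y + 6|, which is < ϵ once |y + 6| < ϵ/148.
Take δ = min(2, ϵ/148). If 0 < |y + 6| < δ then both bounds hold and |y^3 + 216| ≤ 148|y + 6| < 148·(ϵ/148) = ϵ.

δ = min(2, ϵ/148)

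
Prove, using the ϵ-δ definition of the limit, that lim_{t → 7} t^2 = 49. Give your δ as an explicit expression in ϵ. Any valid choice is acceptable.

Fix ϵ > 0. We seek δ > 0 with 0 < |t − 7| < δ ⇒ |t^2 − 49| < ϵ.
Factor: t^2 − 49 = (t − 7)(t + 7), so |t^2 − 49| = |t − 7|·|t + 7|.
Restrict δ ≤ 1. Then |t − 7| < 1 gives |t| < 8, so by the triangle inequality |t + 7| ≤ 8 + 7 = 15.
Hence |t^2 − 49| ≤ 15|t − 7|, which is < ϵ once |t − 7| < ϵ/15.
Take δ = min(1, ϵ/15). If 0 < |t − 7| < δ then both bounds hold and |t^2 − 49| ≤ 15|t − 7| < 15·(ϵ/15) = ϵ.

δ = min(1, ϵ/15)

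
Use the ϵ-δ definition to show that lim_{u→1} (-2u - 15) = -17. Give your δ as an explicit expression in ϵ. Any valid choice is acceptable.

δ = ϵ/2

Suppose ϵ > 0. We need δ > 0 so that 0 < |u − 1| < δ implies |(-2u - 15) + 17| < ϵ.
Since (-2u - 15) + 17 = -2(u − 1), we have |(-2u - 15) + 17| = 2|u − 1|.
Thus it suffices that |u − 1| < ϵ/2.
Take δ = ϵ/2. If 0 < |u − 1| < δ then |(-2u - 15) + 17| = 2|u − 1| < 2·(ϵ/2) = ϵ.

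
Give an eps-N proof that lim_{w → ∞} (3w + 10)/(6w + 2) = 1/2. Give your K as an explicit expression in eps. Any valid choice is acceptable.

Fix eps > 0. We seek K > 0 such that w > K implies |(3w + 10)/(6w + 2) − (1/2)| < eps.
(3w + 10)/(6w + 2) − (1/2) = (6(3w + 10) − 3(6w + 2)) / (6(6w + 2)) = 54/(6(6w + 2)).
For w > 0 we have 6w + 2 > 6w, so |(3w + 10)/(6w + 2) − (1/2)| = 54/(6(6w + 2)) < 54/(6·6w) = (3/2)/w.
Thus |(3w + 10)/(6w + 2) − (1/2)| < eps whenever w > (3/2)/eps.
Take K = (3/2)/eps. If w > K then |(3w + 10)/(6w + 2) − (1/2)| < (3/2)/w < eps.

K = (3/2)/eps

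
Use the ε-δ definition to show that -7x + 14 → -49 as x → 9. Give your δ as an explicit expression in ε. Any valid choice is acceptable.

Let ε > 0 be given. We need δ > 0 so that 0 < |x − 9| < δ implies |(-7x + 14) + 49| < ε.
Since (-7x + 14) + 49 = -7(x − 9), we have |(-7x + 14) + 49| = 7|x − 9|.
Thus it suffices that |x − 9| < ε/7.
Take δ = ε/7. If 0 < |x − 9| < δ then |(-7x + 14) + 49| = 7|x − 9| < 7·(ε/7) = ε.

δ = ε/7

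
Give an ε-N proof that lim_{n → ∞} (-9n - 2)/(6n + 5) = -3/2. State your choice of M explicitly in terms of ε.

M = (11/12)/ε

Suppose ε > 0. For n ≥ 1, |(-9n - 2)/(6n + 5) + 3/2| = |33|/(6(6n + 5)) = 33/(6(6n + 5)).
Since 6n + 5 ≥ 6n for n ≥ 1, this is ≤ 33/(6·6n) = (11/12)/n.
So |(-9n - 2)/(6n + 5) + 3/2| < ε whenever n > (11/12)/ε.
Take M = (11/12)/ε. If n > M then |(-9n - 2)/(6n + 5) + 3/2| ≤ (11/12)/n < ε.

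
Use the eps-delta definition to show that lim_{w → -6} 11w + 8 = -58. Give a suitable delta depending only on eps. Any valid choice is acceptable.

Let eps > 0 be given. We need delta > 0 so that 0 < |w + 6| < delta implies |(11w + 8) + 58| < eps.
|(11w + 8) + 58| = |11w + 66| = 11|w + 6|.
Thus it suffices that |w + 6| < eps/11.
Take delta = eps/11. If 0 < |w + 6| < delta then |(11w + 8) + 58| = 11|w + 6| < 11·(eps/11) = eps.

delta = eps/11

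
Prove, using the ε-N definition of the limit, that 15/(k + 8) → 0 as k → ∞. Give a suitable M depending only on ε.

M = 15/ε

Suppose ε > 0. For k ≥ 1, |15/(k + 8) − 0| = 15/(k + 8) ≤ 15/k.
We need 15/k < ε, i.e. k > 15/ε.
Take M = 15/ε. If k > M then |15/(k + 8)| ≤ 15/k < ε.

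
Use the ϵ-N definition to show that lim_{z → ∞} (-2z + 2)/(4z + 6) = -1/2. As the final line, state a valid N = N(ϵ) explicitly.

N = (5/4)/ϵ

Let ϵ > 0. We seek N > 0 such that z > N implies |(-2z + 2)/(4z + 6) + 1/2| < ϵ.
(-2z + 2)/(4z + 6) + 1/2 = (4(-2z + 2) − (-2)(4z + 6)) / (4(4z + 6)) = 20/(4(4z + 6)).
For z > 0 we have 4z + 6 > 4z, so |(-2z + 2)/(4z + 6) + 1/2| = 20/(4(4z + 6)) < 20/(4·4z) = (5/4)/z.
Thus |(-2z + 2)/(4z + 6) + 1/2| < ϵ whenever z > (5/4)/ϵ.
Take N = (5/4)/ϵ. If z > N then |(-2z + 2)/(4z + 6) + 1/2| < (5/4)/z < ϵ.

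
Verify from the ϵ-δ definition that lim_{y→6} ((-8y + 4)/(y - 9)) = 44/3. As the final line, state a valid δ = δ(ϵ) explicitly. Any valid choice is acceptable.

Let ϵ > 0 be given. We want δ > 0 with 0 < |y − 6| < δ ⇒ |(-8y + 4)/(y - 9) − (44/3)| < ϵ.
Combining over a common denominator, (-8y + 4)/(y - 9) − (44/3) = [(-8y + 4)·(-3) − (-44)·(y - 9)] / [(-3)·(y - 9)] = 68(y − 6) / ((-3)(y - 9)).
So |(-8y + 4)/(y - 9) − (44/3)| = 68|y − 6| / (3·|y − 9|).
Restrict δ ≤ 3/2. Then |y − 6| < 3/2 gives |y − 9| = |(y − 6) + (-3)| ≥ 3 − 3/2 = 3/2.
Hence |(-8y + 4)/(y - 9) − (44/3)| < 68|y − 6|/(3·(3/2)) = (136/9)|y − 6|, which is < ϵ once |y − 6| < (9/136)ϵ.
Take δ = min(3/2, (9/136)ϵ). Then 0 < |y − 6| < δ forces both bounds, so |(-8y + 4)/(y - 9) − (44/3)| < ϵ.

δ = min(3/2, (9/136)ϵ)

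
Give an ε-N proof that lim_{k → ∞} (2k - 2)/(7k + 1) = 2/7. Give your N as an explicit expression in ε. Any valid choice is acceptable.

Fix ε > 0. For k ≥ 1, |(2k - 2)/(7k + 1) − (2/7)| = |-16|/(7(7k + 1)) = 16/(7(7k + 1)).
Since 7k + 1 ≥ 7k for k ≥ 1, this is ≤ 16/(7·7k) = (16/49)/k.
So |(2k - 2)/(7k + 1) − (2/7)| < ε whenever k > (16/49)/ε.
Take N = (16/49)/ε. If k > N then |(2k - 2)/(7k + 1) − (2/7)| ≤ (16/49)/k < ε.

N = (16/49)/ε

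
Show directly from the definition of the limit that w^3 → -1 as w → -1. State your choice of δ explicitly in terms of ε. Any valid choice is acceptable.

δ = min(1, ε/7)

Let ε > 0. We seek δ > 0 with 0 < |w + 1| < δ ⇒ |w^3 + 1| < ε.
Factor: w^3 + 1 = (w + 1)(w^2 - w + 1), so |w^3 + 1| = |w + 1|·|w^2 - w + 1|.
Impose δ ≤ 1 so that |w| < 2; then |w^2 - w + 1| ≤ 7.
Hence |w^3 + 1| ≤ 7|w + 1|, which is < ε once |w + 1| < ε/7.
Take δ = min(1, ε/7). If 0 < |w + 1| < δ then both bounds hold and |w^3 + 1| ≤ 7|w + 1| < 7·(ε/7) = ε.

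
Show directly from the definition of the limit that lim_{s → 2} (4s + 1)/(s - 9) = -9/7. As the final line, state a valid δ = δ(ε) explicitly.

Let ε > 0 be given. We want δ > 0 with 0 < |s − 2| < δ ⇒ |(4s + 1)/(s - 9) + 9/7| < ε.
Combining over a common denominator, (4s + 1)/(s - 9) + 9/7 = [(4s + 1)·(-7) − 9·(s - 9)] / [(-7)·(s - 9)] = -37(s − 2) / ((-7)(s - 9)).
So |(4s + 1)/(s - 9) + 9/7| = 37|s − 2| / (7·|s − 9|).
Restrict δ ≤ 7/2. Then |s − 2| < 7/2 gives |s − 9| = |(s − 2) + (-7)| ≥ 7 − 7/2 = 7/2.
Hence |(4s + 1)/(s - 9) + 9/7| < 37|s − 2|/(7·(7/2)) = (74/49)|s − 2|, which is < ε once |s − 2| < (49/74)ε.
Take δ = min(7/2, (49/74)ε). Then 0 < |s − 2| < δ forces both bounds, so |(4s + 1)/(s - 9) + 9/7| < ε.

δ = min(7/2, (49/74)ε)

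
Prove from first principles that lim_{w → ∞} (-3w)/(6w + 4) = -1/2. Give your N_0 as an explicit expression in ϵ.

N_0 = (1/3)/ϵ

Let ϵ > 0. We seek N_0 > 0 such that w > N_0 implies |(-3w)/(6w + 4) + 1/2| < ϵ.
(-3w)/(6w + 4) + 1/2 = (6(-3w) − (-3)(6w + 4)) / (6(6w + 4)) = 12/(6(6w + 4)).
For w > 0 we have 6w + 4 > 6w, so |(-3w)/(6w + 4) + 1/2| = 12/(6(6w + 4)) < 12/(6·6w) = (1/3)/w.
Thus |(-3w)/(6w + 4) + 1/2| < ϵ whenever w > (1/3)/ϵ.
Take N_0 = (1/3)/ϵ. If w > N_0 then |(-3w)/(6w + 4) + 1/2| < (1/3)/w < ϵ.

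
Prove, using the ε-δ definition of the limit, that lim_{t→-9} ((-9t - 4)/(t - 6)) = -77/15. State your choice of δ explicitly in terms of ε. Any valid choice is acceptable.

Let ε > 0. We want δ > 0 with 0 < |t + 9| < δ ⇒ |(-9t - 4)/(t - 6) + 77/15| < ε.
Combining over a common denominator, (-9t - 4)/(t - 6) + 77/15 = [(-9t - 4)·(-15) − 77·(t - 6)] / [(-15)·(t - 6)] = 58(t + 9) / ((-15)(t - 6)).
So |(-9t - 4)/(t - 6) + 77/15| = 58|t + 9| / (15·|t − 6|).
Require δ ≤ 15/2, so |t − 6| ≥ |-15| − |t + 9| > 15 − 15/2 = 15/2.
Hence |(-9t - 4)/(t - 6) + 77/15| < 58|t + 9|/(15·(15/2)) = (116/225)|t + 9|, which is < ε once |t + 9| < (225/116)ε.
Take δ = min(15/2, (225/116)ε). Then 0 < |t + 9| < δ forces both bounds, so |(-9t - 4)/(t - 6) + 77/15| < ε.

δ = min(15/2, (225/116)ε)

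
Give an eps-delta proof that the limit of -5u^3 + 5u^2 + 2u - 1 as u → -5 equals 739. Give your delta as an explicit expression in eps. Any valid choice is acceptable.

Let eps > 0. We want delta > 0 such that 0 < |u + 5| < delta implies |(-5u^3 + 5u^2 + 2u - 1) − 739| < eps.
(-5u^3 + 5u^2 + 2u - 1) − 739 = -5u^3 + 5u^2 + 2u - 740 = (u + 5)(-5u^2 + 30u - 148).
So |(-5u^3 + 5u^2 + 2u - 1) − 739| = |u + 5|·|-5u^2 + 30u - 148|.
Assume first that |u + 5| < 1, so |u| < 6. Then |-5u^2 + 30u - 148| ≤ 5·6^2 + 30·6 + 148 = 508.
Hence |(-5u^3 + 5u^2 + 2u - 1) − 739| ≤ 508|u + 5| < eps provided |u + 5| < eps/508.
Choosing delta = min(1, eps/508) ensures both conditions, hence |(-5u^3 + 5u^2 + 2u - 1) − 739| < eps.

delta = min(1, eps/508)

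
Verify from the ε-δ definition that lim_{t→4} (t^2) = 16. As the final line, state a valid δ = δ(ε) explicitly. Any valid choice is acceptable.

δ = min(2, ε/10)

Fix ε > 0. We seek δ > 0 with 0 < |t − 4| < δ ⇒ |t^2 − 16| < ε.
Factor: t^2 − 16 = (t − 4)(t + 4), so |t^2 − 16| = |t − 4|·|t + 4|.
Restrict δ ≤ 2. Then |t − 4| < 2 gives |t| < 6, so by the triangle inequality |t + 4| ≤ 6 + 4 = 10.
Hence |t^2 − 16| ≤ 10|t − 4|, which is < ε once |t − 4| < ε/10.
Take δ = min(2, ε/10). If 0 < |t − 4| < δ then both bounds hold and |t^2 − 16| ≤ 10|t − 4| < 10·(ε/10) = ε.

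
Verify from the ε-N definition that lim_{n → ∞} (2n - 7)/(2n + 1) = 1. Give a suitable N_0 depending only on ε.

Let ε > 0 be given. For n ≥ 1, |(2n - 7)/(2n + 1) − 1| = |-16|/(2(2n + 1)) = 16/(2(2n + 1)).
Since 2n + 1 ≥ 2n for n ≥ 1, this is ≤ 16/(2·2n) = 4/n.
So |(2n - 7)/(2n + 1) − 1| < ε whenever n > 4/ε.
Take N_0 = 4/ε. If n > N_0 then |(2n - 7)/(2n + 1) − 1| ≤ 4/n < ε.

N_0 = 4/ε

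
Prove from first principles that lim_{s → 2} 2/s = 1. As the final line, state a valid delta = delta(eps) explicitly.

delta = min(1, eps)

Let eps > 0 be given. We seek delta > 0 such that 0 < |s − 2| < delta implies |2/s − 1| < eps.
|2/s − 1| = 2·|2 − s|/(2·|s|) = 2|s − 2|/(2|s|).
Require delta ≤ 1 so that |s| > 2 − 1 = 1, hence 2|s| > 2.
Then |2/s − 1| < 2|s − 2|/2, which is < eps when |s − 2| < eps.
Take delta = min(1, eps). Then 0 < |s − 2| < delta gives both |s − 2| < 1 and |s − 2| < eps, so |2/s − 1| < eps.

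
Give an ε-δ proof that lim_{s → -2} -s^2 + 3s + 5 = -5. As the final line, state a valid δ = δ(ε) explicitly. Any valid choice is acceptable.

Let ε > 0 be given. We want δ > 0 such that 0 < |s + 2| < δ implies |(-s^2 + 3s + 5) + 5| < ε.
(-s^2 + 3s + 5) + 5 = -s^2 + 3s + 10 = (s + 2)(-s + 5).
So |(-s^2 + 3s + 5) + 5| = |s + 2|·|-s + 5|.
Assume first that |s + 2| < 1, so |s| < 3. Then |-s + 5| ≤ 3 + 5 = 8.
Hence |(-s^2 + 3s + 5) + 5| ≤ 8|s + 2| < ε provided |s + 2| < ε/8.
Choosing δ = min(1, ε/8) ensures both conditions, hence |(-s^2 + 3s + 5) + 5| < ε.

δ = min(1, ε/8)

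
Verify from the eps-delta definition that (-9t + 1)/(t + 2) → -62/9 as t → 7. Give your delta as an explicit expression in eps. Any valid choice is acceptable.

Suppose eps > 0. We want delta > 0 with 0 < |t − 7| < delta ⇒ |(-9t + 1)/(t + 2) + 62/9| < eps.
Combining over a common denominator, (-9t + 1)/(t + 2) + 62/9 = [(-9t + 1)·9 − (-62)·(t + 2)] / [9·(t + 2)] = -19(t − 7) / (9(t + 2)).
So |(-9t + 1)/(t + 2) + 62/9| = 19|t − 7| / (9·|t + 2|).
Require delta ≤ 9/2, so |t + 2| ≥ |9| − |t − 7| > 9 − 9/2 = 9/2.
Hence |(-9t + 1)/(t + 2) + 62/9| < 19|t − 7|/(9·(9/2)) = (38/81)|t − 7|, which is < eps once |t − 7| < (81/38)eps.
Take delta = min(9/2, (81/38)eps). Then 0 < |t − 7| < delta forces both bounds, so |(-9t + 1)/(t + 2) + 62/9| < eps.

delta = min(9/2, (81/38)eps)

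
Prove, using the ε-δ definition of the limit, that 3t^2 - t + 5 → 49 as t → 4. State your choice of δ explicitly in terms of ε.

Let ε > 0. We want δ > 0 such that 0 < |t − 4| < δ implies |(3t^2 - t + 5) − 49| < ε.
(3t^2 - t + 5) − 49 = 3t^2 - t - 44 = (t − 4)(3t + 11).
So |(3t^2 - t + 5) − 49| = |t − 4|·|3t + 11|.
Assume first that |t − 4| < 2, so |t| < 6. Then |3t + 11| ≤ 3·6 + 11 = 29.
Hence |(3t^2 - t + 5) − 49| ≤ 29|t − 4| < ε provided |t − 4| < ε/29.
Choosing δ = min(2, ε/29) ensures both conditions, hence |(3t^2 - t + 5) − 49| < ε.

δ = min(2, ε/29)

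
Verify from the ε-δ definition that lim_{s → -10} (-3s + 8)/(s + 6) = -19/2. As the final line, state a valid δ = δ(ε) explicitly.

δ = min(2, (4/13)ε)

Let ε > 0. We want δ > 0 with 0 < |s + 10| < δ ⇒ |(-3s + 8)/(s + 6) + 19/2| < ε.
Combining over a common denominator, (-3s + 8)/(s + 6) + 19/2 = [(-3s + 8)·(-4) − 38·(s + 6)] / [(-4)·(s + 6)] = -26(s + 10) / ((-4)(s + 6)).
So |(-3s + 8)/(s + 6) + 19/2| = 26|s + 10| / (4·|s + 6|).
Restrict δ ≤ 2. Then |s + 10| < 2 gives |s + 6| = |(s + 10) + (-4)| ≥ 4 − 2 = 2.
Hence |(-3s + 8)/(s + 6) + 19/2| < 26|s + 10|/(4·2) = (13/4)|s + 10|, which is < ε once |s + 10| < (4/13)ε.
Take δ = min(2, (4/13)ε). Then 0 < |s + 10| < δ forces both bounds, so |(-3s + 8)/(s + 6) + 19/2| < ε.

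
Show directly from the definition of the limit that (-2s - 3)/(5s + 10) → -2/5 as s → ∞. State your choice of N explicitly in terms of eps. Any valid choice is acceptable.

Let eps > 0. We seek N > 0 such that s > N implies |(-2s - 3)/(5s + 10) + 2/5| < eps.
(-2s - 3)/(5s + 10) + 2/5 = (5(-2s - 3) − (-2)(5s + 10)) / (5(5s + 10)) = 5/(5(5s + 10)).
For s > 0 we have 5s + 10 > 5s, so |(-2s - 3)/(5s + 10) + 2/5| = 5/(5(5s + 10)) < 5/(5·5s) = (1/5)/s.
Thus |(-2s - 3)/(5s + 10) + 2/5| < eps whenever s > (1/5)/eps.
Take N = (1/5)/eps. If s > N then |(-2s - 3)/(5s + 10) + 2/5| < (1/5)/s < eps.

N = (1/5)/eps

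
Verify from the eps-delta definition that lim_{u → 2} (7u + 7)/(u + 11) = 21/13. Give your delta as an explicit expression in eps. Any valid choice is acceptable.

delta = min(13/2, (169/140)eps)

Fix eps > 0. We want delta > 0 with 0 < |u − 2| < delta ⇒ |(7u + 7)/(u + 11) − (21/13)| < eps.
Combining over a common denominator, (7u + 7)/(u + 11) − (21/13) = [(7u + 7)·13 − 21·(u + 11)] / [13·(u + 11)] = 70(u − 2) / (13(u + 11)).
So |(7u + 7)/(u + 11) − (21/13)| = 70|u − 2| / (13·|u + 11|).
Require delta ≤ 13/2, so |u + 11| ≥ |13| − |u − 2| > 13 − 13/2 = 13/2.
Hence |(7u + 7)/(u + 11) − (21/13)| < 70|u − 2|/(13·(13/2)) = (140/169)|u − 2|, which is < eps once |u − 2| < (169/140)eps.
Take delta = min(13/2, (169/140)eps). Then 0 < |u − 2| < delta forces both bounds, so |(7u + 7)/(u + 11) − (21/13)| < eps.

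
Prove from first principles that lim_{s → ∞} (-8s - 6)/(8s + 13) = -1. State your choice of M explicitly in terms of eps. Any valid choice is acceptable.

Let eps > 0. We seek M > 0 such that s > M implies |(-8s - 6)/(8s + 13) + 1| < eps.
(-8s - 6)/(8s + 13) + 1 = (8(-8s - 6) − (-8)(8s + 13)) / (8(8s + 13)) = 56/(8(8s + 13)).
For s > 0 we have 8s + 13 > 8s, so |(-8s - 6)/(8s + 13) + 1| = 56/(8(8s + 13)) < 56/(8·8s) = (7/8)/s.
Thus |(-8s - 6)/(8s + 13) + 1| < eps whenever s > (7/8)/eps.
Take M = (7/8)/eps. If s > M then |(-8s - 6)/(8s + 13) + 1| < (7/8)/s < eps.

M = (7/8)/eps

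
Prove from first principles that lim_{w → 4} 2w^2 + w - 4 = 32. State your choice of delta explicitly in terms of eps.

Let eps > 0. We want delta > 0 such that 0 < |w − 4| < delta implies |(2w^2 + w - 4) − 32| < eps.
(2w^2 + w - 4) − 32 = 2w^2 + w - 36 = (w − 4)(2w + 9).
So |(2w^2 + w - 4) − 32| = |w − 4|·|2w + 9|.
Require delta ≤ 1. Then |w − 4| < 1 gives |w| < 5, and by the triangle inequality |2w + 9| ≤ 2·5 + 9 = 19.
Hence |(2w^2 + w - 4) − 32| ≤ 19|w − 4| < eps provided |w − 4| < eps/19.
Choosing delta = min(1, eps/19) ensures both conditions, hence |(2w^2 + w - 4) − 32| < eps.

delta = min(1, eps/19)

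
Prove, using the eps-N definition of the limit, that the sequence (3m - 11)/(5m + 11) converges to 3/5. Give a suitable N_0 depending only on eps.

N_0 = (88/25)/eps

Let eps > 0 be given. For m ≥ 1, |(3m - 11)/(5m + 11) − (3/5)| = |-88|/(5(5m + 11)) = 88/(5(5m + 11)).
Since 5m + 11 ≥ 5m for m ≥ 1, this is ≤ 88/(5·5m) = (88/25)/m.
So |(3m - 11)/(5m + 11) − (3/5)| < eps whenever m > (88/25)/eps.
Take N_0 = (88/25)/eps. If m > N_0 then |(3m - 11)/(5m + 11) − (3/5)| ≤ (88/25)/m < eps.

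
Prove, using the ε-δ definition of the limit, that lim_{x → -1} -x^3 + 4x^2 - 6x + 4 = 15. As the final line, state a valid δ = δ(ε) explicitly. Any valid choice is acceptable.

Fix ε > 0. We want δ > 0 such that 0 < |x + 1| < δ implies |(-x^3 + 4x^2 - 6x + 4) − 15| < ε.
(-x^3 + 4x^2 - 6x + 4) − 15 = -x^3 + 4x^2 - 6x - 11 = (x + 1)(-x^2 + 5x - 11).
So |(-x^3 + 4x^2 - 6x + 4) − 15| = |x + 1|·|-x^2 + 5x - 11|.
Assume first that |x + 1| < 1, so |x| < 2. Then |-x^2 + 5x - 11| ≤ 2^2 + 5·2 + 11 = 25.
Hence |(-x^3 + 4x^2 - 6x + 4) − 15| ≤ 25|x + 1| < ε provided |x + 1| < ε/25.
Take δ = min(1, ε/25). Then 0 < |x + 1| < δ gives both |x + 1| < 1 and |x + 1| < ε/25, so |(-x^3 + 4x^2 - 6x + 4) − 15| < ε.

δ = min(1, ε/25)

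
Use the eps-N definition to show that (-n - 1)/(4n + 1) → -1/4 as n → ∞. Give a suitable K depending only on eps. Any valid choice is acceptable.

Let eps > 0. For n ≥ 1, |(-n - 1)/(4n + 1) + 1/4| = |-3|/(4(4n + 1)) = 3/(4(4n + 1)).
Since 4n + 1 ≥ 4n for n ≥ 1, this is ≤ 3/(4·4n) = (3/16)/n.
So |(-n - 1)/(4n + 1) + 1/4| < eps whenever n > (3/16)/eps.
Take K = (3/16)/eps. If n > K then |(-n - 1)/(4n + 1) + 1/4| ≤ (3/16)/n < eps.

K = (3/16)/eps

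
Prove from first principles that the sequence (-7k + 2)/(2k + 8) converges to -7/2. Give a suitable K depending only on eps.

K = 15/eps

Fix eps > 0. For k ≥ 1, |(-7k + 2)/(2k + 8) + 7/2| = |60|/(2(2k + 8)) = 60/(2(2k + 8)).
Since 2k + 8 ≥ 2k for k ≥ 1, this is ≤ 60/(2·2k) = 15/k.
So |(-7k + 2)/(2k + 8) + 7/2| < eps whenever k > 15/eps.
Take K = 15/eps. If k > K then |(-7k + 2)/(2k + 8) + 7/2| ≤ 15/k < eps.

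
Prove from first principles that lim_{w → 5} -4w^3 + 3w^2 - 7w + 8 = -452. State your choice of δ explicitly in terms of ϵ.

δ = min(2, ϵ/407)

Suppose ϵ > 0. We want δ > 0 such that 0 < |w − 5| < δ implies |(-4w^3 + 3w^2 - 7w + 8) + 452| < ϵ.
(-4w^3 + 3w^2 - 7w + 8) + 452 = -4w^3 + 3w^2 - 7w + 460 = (w − 5)(-4w^2 - 17w - 92).
So |(-4w^3 + 3w^2 - 7w + 8) + 452| = |w − 5|·|-4w^2 - 17w - 92|.
Assume first that |w − 5| < 2, so |w| < 7. Then |-4w^2 - 17w - 92| ≤ 4·7^2 + 17·7 + 92 = 407.
Hence |(-4w^3 + 3w^2 - 7w + 8) + 452| ≤ 407|w − 5| < ϵ provided |w − 5| < ϵ/407.
Take δ = min(2, ϵ/407). Then 0 < |w − 5| < δ gives both |w − 5| < 2 and |w − 5| < ϵ/407, so |(-4w^3 + 3w^2 - 7w + 8) + 452| < ϵ.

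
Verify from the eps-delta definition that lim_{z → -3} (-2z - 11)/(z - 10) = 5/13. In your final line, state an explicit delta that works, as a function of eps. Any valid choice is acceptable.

delta = min(13/2, (169/62)eps)

Fix eps > 0. We want delta > 0 with 0 < |z + 3| < delta ⇒ |(-2z - 11)/(z - 10) − (5/13)| < eps.
Combining over a common denominator, (-2z - 11)/(z - 10) − (5/13) = [(-2z - 11)·(-13) − (-5)·(z - 10)] / [(-13)·(z - 10)] = 31(z + 3) / ((-13)(z - 10)).
So |(-2z - 11)/(z - 10) − (5/13)| = 31|z + 3| / (13·|z − 10|).
Require delta ≤ 13/2, so |z − 10| ≥ |-13| − |z + 3| > 13 − 13/2 = 13/2.
Hence |(-2z - 11)/(z - 10) − (5/13)| < 31|z + 3|/(13·(13/2)) = (62/169)|z + 3|, which is < eps once |z + 3| < (169/62)eps.
Take delta = min(13/2, (169/62)eps). Then 0 < |z + 3| < delta forces both bounds, so |(-2z - 11)/(z - 10) − (5/13)| < eps.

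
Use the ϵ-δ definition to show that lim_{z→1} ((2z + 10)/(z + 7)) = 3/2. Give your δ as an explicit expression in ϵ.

δ = min(4, 8ϵ)

Fix ϵ > 0. We want δ > 0 with 0 < |z − 1| < δ ⇒ |(2z + 10)/(z + 7) − (3/2)| < ϵ.
Combining over a common denominator, (2z + 10)/(z + 7) − (3/2) = [(2z + 10)·8 − 12·(z + 7)] / [8·(z + 7)] = 4(z − 1) / (8(z + 7)).
So |(2z + 10)/(z + 7) − (3/2)| = 4|z − 1| / (8·|z + 7|).
Require δ ≤ 4, so |z + 7| ≥ |8| − |z − 1| > 8 − 4 = 4.
Hence |(2z + 10)/(z + 7) − (3/2)| < 4|z − 1|/(8·4) = (1/8)|z − 1|, which is < ϵ once |z − 1| < 8ϵ.
Take δ = min(4, 8ϵ). Then 0 < |z − 1| < δ forces both bounds, so |(2z + 10)/(z + 7) − (3/2)| < ϵ.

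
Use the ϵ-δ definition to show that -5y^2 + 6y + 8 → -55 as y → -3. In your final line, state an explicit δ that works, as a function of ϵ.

Suppose ϵ > 0. We want δ > 0 such that 0 < |y + 3| < δ implies |(-5y^2 + 6y + 8) + 55| < ϵ.
(-5y^2 + 6y + 8) + 55 = -5y^2 + 6y + 63 = (y + 3)(-5y + 21).
So |(-5y^2 + 6y + 8) + 55| = |y + 3|·|-5y + 21|.
Require δ ≤ 1. Then |y + 3| < 1 gives |y| < 4, and by the triangle inequality |-5y + 21| ≤ 5·4 + 21 = 41.
Hence |(-5y^2 + 6y + 8) + 55| ≤ 41|y + 3| < ϵ provided |y + 3| < ϵ/41.
Choosing δ = min(1, ϵ/41) ensures both conditions, hence |(-5y^2 + 6y + 8) + 55| < ϵ.

δ = min(1, ϵ/41)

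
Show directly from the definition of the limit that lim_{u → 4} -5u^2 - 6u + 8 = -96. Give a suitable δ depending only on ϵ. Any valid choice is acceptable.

Let ϵ > 0 be given. We want δ > 0 such that 0 < |u − 4| < δ implies |(-5u^2 - 6u + 8) + 96| < ϵ.
(-5u^2 - 6u + 8) + 96 = -5u^2 - 6u + 104 = (u − 4)(-5u - 26).
So |(-5u^2 - 6u + 8) + 96| = |u − 4|·|-5u - 26|.
Require δ ≤ 1. Then |u − 4| < 1 gives |u| < 5, and by the triangle inequality |-5u - 26| ≤ 5·5 + 26 = 51.
Hence |(-5u^2 - 6u + 8) + 96| ≤ 51|u − 4| < ϵ provided |u − 4| < ϵ/51.
Take δ = min(1, ϵ/51). Then 0 < |u − 4| < δ gives both |u − 4| < 1 and |u − 4| < ϵ/51, so |(-5u^2 - 6u + 8) + 96| < ϵ.

δ = min(1, ϵ/51)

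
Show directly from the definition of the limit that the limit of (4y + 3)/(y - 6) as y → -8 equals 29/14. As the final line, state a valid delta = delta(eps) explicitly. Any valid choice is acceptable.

delta = min(7, (98/27)eps)

Let eps > 0. We want delta > 0 with 0 < |y + 8| < delta ⇒ |(4y + 3)/(y - 6) − (29/14)| < eps.
Combining over a common denominator, (4y + 3)/(y - 6) − (29/14) = [(4y + 3)·(-14) − (-29)·(y - 6)] / [(-14)·(y - 6)] = -27(y + 8) / ((-14)(y - 6)).
So |(4y + 3)/(y - 6) − (29/14)| = 27|y + 8| / (14·|y − 6|).
Require delta ≤ 7, so |y − 6| ≥ |-14| − |y + 8| > 14 − 7 = 7.
Hence |(4y + 3)/(y - 6) − (29/14)| < 27|y + 8|/(14·7) = (27/98)|y + 8|, which is < eps once |y + 8| < (98/27)eps.
Take delta = min(7, (98/27)eps). Then 0 < |y + 8| < delta forces both bounds, so |(4y + 3)/(y - 6) − (29/14)| < eps.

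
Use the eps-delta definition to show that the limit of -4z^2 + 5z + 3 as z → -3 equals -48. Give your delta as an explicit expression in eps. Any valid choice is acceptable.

Suppose eps > 0. We want delta > 0 such that 0 < |z + 3| < delta implies |(-4z^2 + 5z + 3) + 48| < eps.
(-4z^2 + 5z + 3) + 48 = -4z^2 + 5z + 51 = (z + 3)(-4z + 17).
So |(-4z^2 + 5z + 3) + 48| = |z + 3|·|-4z + 17|.
Require delta ≤ 1. Then |z + 3| < 1 gives |z| < 4, and by the triangle inequality |-4z + 17| ≤ 4·4 + 17 = 33.
Hence |(-4z^2 + 5z + 3) + 48| ≤ 33|z + 3| < eps provided |z + 3| < eps/33.
Take delta = min(1, eps/33). Then 0 < |z + 3| < delta gives both |z + 3| < 1 and |z + 3| < eps/33, so |(-4z^2 + 5z + 3) + 48| < eps.

delta = min(1, eps/33)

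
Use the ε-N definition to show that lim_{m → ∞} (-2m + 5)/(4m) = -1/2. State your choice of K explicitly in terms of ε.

K = (5/4)/ε

Let ε > 0. For m ≥ 1, |(-2m + 5)/(4m) + 1/2| = |20|/(4(4m)) = 20/(4(4m)).
Since 4m ≥ 4m for m ≥ 1, this is ≤ 20/(4·4m) = (5/4)/m.
So |(-2m + 5)/(4m) + 1/2| < ε whenever m > (5/4)/ε.
Take K = (5/4)/ε. If m > K then |(-2m + 5)/(4m) + 1/2| ≤ (5/4)/m < ε.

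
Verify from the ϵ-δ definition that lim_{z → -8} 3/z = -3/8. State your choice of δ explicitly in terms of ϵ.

δ = min(4, (32/3)ϵ)

Let ϵ > 0 be given. We seek δ > 0 such that 0 < |z + 8| < δ implies |3/z + 3/8| < ϵ.
|3/z + 3/8| = 3·|-8 − z|/(8·|z|) = 3|z + 8|/(8|z|).
Restrict δ ≤ 4. Then |z + 8| < 4 gives |z| > 4, so 8|z| > 32.
Then |3/z + 3/8| < 3|z + 8|/32, which is < ϵ when |z + 8| < (32/3)ϵ.
Take δ = min(4, (32/3)ϵ). Then 0 < |z + 8| < δ gives both |z + 8| < 4 and |z + 8| < (32/3)ϵ, so |3/z + 3/8| < ϵ.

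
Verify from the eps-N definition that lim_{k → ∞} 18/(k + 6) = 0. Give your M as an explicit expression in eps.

Let eps > 0 be given. For k ≥ 1, |18/(k + 6) − 0| = 18/(k + 6) ≤ 18/k.
We need 18/k < eps, i.e. k > 18/eps.
Take M = 18/eps. If k > M then |18/(k + 6)| ≤ 18/k < eps.

M = 18/eps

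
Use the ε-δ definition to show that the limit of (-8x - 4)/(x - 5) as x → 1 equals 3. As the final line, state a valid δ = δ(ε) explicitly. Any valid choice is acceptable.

δ = min(2, (2/11)ε)

Suppose ε > 0. We want δ > 0 with 0 < |x − 1| < δ ⇒ |(-8x - 4)/(x - 5) − 3| < ε.
Combining over a common denominator, (-8x - 4)/(x - 5) − 3 = [(-8x - 4)·(-4) − (-12)·(x - 5)] / [(-4)·(x - 5)] = 44(x − 1) / ((-4)(x - 5)).
So |(-8x - 4)/(x - 5) − 3| = 44|x − 1| / (4·|x − 5|).
Restrict δ ≤ 2. Then |x − 1| < 2 gives |x − 5| = |(x − 1) + (-4)| ≥ 4 − 2 = 2.
Hence |(-8x - 4)/(x - 5) − 3| < 44|x − 1|/(4·2) = (11/2)|x − 1|, which is < ε once |x − 1| < (2/11)ε.
Take δ = min(2, (2/11)ε). Then 0 < |x − 1| < δ forces both bounds, so |(-8x - 4)/(x - 5) − 3| < ε.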